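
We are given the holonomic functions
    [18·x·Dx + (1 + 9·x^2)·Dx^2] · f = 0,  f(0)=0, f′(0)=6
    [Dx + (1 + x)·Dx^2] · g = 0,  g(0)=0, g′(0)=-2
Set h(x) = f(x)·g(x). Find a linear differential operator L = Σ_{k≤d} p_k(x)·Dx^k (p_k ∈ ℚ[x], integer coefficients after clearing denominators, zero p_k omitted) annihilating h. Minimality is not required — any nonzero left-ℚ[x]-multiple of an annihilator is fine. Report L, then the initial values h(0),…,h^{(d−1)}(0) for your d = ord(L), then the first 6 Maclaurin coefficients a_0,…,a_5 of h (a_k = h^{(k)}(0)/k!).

f: a_k = 0, 6, 0, -18, 0, 486/5, …
g: a_k = 0, -2, 1, -2/3, 1/2, -2/5, …
Product ⇒ symmetric product L₀, ord ≤ 4.
L = (1368 + 2700·x + 37584·x^2 + 95580·x^3 + 87480·x^4 + 37908·x^5 + 26244·x^7)·Dx + (1298 + 9180·x + 54612·x^2 + 194724·x^3 + 324000·x^4 + 271188·x^5 + 102060·x^6 + 78732·x^7 + 91854·x^8)·Dx^2 + (76 + 2848·x + 12096·x^2 + 43992·x^3 + 117288·x^4 + 173016·x^5 + 139968·x^6 + 75816·x^7 + 78732·x^8 + 52488·x^9)·Dx^3 + (37 + 146·x + 901·x^2 + 2808·x^3 + 7362·x^4 + 15228·x^5 + 21546·x^6 + 17496·x^7 + 12393·x^8 + 13122·x^9 + 6561·x^10)·Dx^4  (order 4).
h: a_k = 0, 0, -12, 6, 32, -15, …
ICs: h(0) = 0, h′(0) = 0, h′′(0) = -24, h′′′(0) = 36.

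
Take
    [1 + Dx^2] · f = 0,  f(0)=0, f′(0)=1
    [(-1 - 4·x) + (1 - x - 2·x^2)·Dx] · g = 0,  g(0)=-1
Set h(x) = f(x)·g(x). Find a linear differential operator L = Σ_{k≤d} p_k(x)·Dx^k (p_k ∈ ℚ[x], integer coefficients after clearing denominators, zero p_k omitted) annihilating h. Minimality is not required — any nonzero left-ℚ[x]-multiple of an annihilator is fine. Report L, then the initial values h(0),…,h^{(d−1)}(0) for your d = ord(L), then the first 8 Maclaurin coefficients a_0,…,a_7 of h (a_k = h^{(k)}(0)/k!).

L = (3 + x + 2·x^2) + (2 + 8·x)·Dx + (-1 + x + 2·x^2)·Dx^2  (order 2).
h: a_k = 0, -1, -1, -17/6, -29/6, -1261/120, -807/40, -41521/1008, …
ICs: h(0) = 0, h′(0) = -1.

f: a_k = 0, 1, 0, -1/6, 0, 1/120, 0, -1/5040, …
g: a_k = -1, -1, -3, -5, -11, -21, -43, -85, …
h₀=f·g: eliminate ⇒ L₀, order ≤ 2·1.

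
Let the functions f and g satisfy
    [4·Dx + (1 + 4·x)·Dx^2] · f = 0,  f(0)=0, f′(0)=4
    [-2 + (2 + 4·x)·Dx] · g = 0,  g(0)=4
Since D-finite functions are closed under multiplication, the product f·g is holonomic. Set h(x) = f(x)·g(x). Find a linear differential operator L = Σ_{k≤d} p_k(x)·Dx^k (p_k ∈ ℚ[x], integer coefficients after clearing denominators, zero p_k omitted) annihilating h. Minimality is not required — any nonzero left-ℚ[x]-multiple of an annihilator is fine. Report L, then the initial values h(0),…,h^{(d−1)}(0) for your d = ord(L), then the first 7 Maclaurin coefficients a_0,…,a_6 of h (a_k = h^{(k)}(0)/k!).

L = (-1 + 4·x) + (2 + 4·x)·Dx + (1 + 8·x + 20·x^2 + 16·x^3)·Dx^2  (order 2).
h: a_k = 0, 16, -16, 136/3, -440/3, 7418/15, -8534/5, …
ICs: h(0) = 0, h′(0) = 16.

f: a_k = 0, 4, -8, 64/3, -64, 1024/5, -2048/3, …
g: a_k = 4, 4, -2, 2, -5/2, 7/2, -21/4, …
L₀ := L_f ⊗_s L_g (sym. prod.), ord ≤ 2.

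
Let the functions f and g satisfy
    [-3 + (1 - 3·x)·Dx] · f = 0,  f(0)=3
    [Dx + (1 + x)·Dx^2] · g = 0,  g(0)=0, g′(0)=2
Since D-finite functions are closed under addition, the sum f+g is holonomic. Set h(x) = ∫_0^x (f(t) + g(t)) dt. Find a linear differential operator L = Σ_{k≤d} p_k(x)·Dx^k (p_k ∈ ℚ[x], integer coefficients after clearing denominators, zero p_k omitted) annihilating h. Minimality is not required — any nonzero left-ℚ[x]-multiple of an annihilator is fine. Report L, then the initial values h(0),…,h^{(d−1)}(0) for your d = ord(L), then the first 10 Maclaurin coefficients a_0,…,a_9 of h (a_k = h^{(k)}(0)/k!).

L = (66 + 18·x)·Dx^2 + (52 + 120·x + 36·x^2)·Dx^3 + (-7 + 11·x + 27·x^2 + 9·x^3)·Dx^4  (order 4).
h: a_k = 0, 3, 11/2, 26/3, 245/12, 97/2, 3647/30, 6560/21, 45929/56, 78731/36, …
ICs: h(0) = 0, h′(0) = 3, h′′(0) = 11, h′′′(0) = 52.

f: a_k = 3, 9, 27, 81, 243, 729, 2187, 6561, 19683, 59049, …
g: a_k = 0, 2, -1, 2/3, -1/2, 2/5, -1/3, 2/7, -1/4, 2/9, …
h₀=f+g: left-lcm gives L₀, ord ≤ 3.
Integrate: L := L₀·Dx.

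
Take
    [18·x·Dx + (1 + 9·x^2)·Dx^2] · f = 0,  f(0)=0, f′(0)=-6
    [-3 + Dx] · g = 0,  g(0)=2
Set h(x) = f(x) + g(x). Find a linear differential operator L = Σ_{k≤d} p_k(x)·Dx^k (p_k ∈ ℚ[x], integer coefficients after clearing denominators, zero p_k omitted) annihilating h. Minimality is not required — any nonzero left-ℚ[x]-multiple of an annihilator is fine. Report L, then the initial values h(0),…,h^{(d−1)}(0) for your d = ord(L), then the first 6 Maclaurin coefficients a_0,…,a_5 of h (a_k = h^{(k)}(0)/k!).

L = (18 - 108·x - 162·x^2)·Dx + (-9 + 27·x + 27·x^2 - 81·x^3)·Dx^2 + (1 + 3·x + 9·x^2 + 27·x^3)·Dx^3  (order 3).
h: a_k = 2, 0, 9, 27, 27/4, -1863/20, …
ICs: h(0) = 2, h′(0) = 0, h′′(0) = 18.

f: a_k = 0, -6, 0, 18, 0, -486/5, …
g: a_k = 2, 6, 9, 9, 27/4, 81/20, …
h₀=f+g: left-lcm gives L₀, ord ≤ 3.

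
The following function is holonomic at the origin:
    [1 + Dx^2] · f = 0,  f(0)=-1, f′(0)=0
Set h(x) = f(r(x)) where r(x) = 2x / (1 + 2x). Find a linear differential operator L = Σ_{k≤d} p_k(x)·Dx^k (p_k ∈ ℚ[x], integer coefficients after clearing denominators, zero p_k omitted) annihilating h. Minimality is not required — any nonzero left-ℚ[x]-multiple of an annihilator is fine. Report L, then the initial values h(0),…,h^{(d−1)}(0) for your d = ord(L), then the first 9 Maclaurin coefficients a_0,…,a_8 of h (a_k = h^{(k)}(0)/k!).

L = 4 + (4 + 24·x + 48·x^2 + 32·x^3)·Dx + (1 + 8·x + 24·x^2 + 32·x^3 + 16·x^4)·Dx^2  (order 2).
h: a_k = -1, 0, 2, -8, 70/3, -176/3, 6004/45, -1392/5, 33398/63, …
ICs: h(0) = -1, h′(0) = 0.

f: a_k = -1, 0, 1/2, 0, -1/24, 0, 1/720, 0, -1/40320, …
h₀=f(r): pull back L_f along r ⇒ L₀.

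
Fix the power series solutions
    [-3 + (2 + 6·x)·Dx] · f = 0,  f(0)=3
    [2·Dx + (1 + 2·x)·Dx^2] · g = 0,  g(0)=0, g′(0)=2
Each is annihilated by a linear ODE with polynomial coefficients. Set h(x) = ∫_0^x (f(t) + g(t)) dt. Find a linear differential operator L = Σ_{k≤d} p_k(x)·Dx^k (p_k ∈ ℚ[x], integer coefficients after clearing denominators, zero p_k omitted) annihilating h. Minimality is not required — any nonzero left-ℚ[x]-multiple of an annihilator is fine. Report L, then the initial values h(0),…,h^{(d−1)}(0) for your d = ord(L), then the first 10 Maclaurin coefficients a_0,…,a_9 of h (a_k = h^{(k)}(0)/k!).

f: a_k = 3, 9/2, -27/8, 81/16, -1215/128, 5103/256, -45927/1024, 216513/2048, -8444007/32768, 42220035/65536, …
g: a_k = 0, 2, -2, 8/3, -4, 32/5, -32/3, 128/7, -32, 512/9, …
Weyl lclm of L_f,L_g ⇒ L₀ (ord ≤ 3).
h=∫₀ˣh₀: take L = L₀·Dx.
L = (-6 + 36·x)·Dx^2 + (5 + 84·x + 180·x^2)·Dx^3 + (2 + 22·x + 72·x^2 + 72·x^3)·Dx^4  (order 4).
h: a_k = 0, 3, 13/4, -43/24, 371/192, -1727/640, 33707/7680, -170549/21504, 1777735/114688, -9492583/294912, …
ICs: h(0) = 0, h′(0) = 3, h′′(0) = 13/2, h′′′(0) = -43/4.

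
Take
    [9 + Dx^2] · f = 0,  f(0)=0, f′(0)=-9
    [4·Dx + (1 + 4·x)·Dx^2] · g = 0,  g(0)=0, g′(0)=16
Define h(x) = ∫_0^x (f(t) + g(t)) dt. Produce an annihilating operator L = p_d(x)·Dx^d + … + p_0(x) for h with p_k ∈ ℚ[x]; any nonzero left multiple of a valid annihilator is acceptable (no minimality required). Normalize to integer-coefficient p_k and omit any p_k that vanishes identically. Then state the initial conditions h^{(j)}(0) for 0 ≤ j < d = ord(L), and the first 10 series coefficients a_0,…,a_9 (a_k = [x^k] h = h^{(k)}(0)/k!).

f: a_k = 0, -9, 0, 27/2, 0, -243/40, 0, 729/560, 0, -729/4480, …
g: a_k = 0, 16, -32, 256/3, -256, 4096/5, -8192/3, 65536/7, -32768, 1048576/9, …
f+g: L₀ = lclm(L_f,L_g), ord ≤ 2+2.
h=∫h₀ ⇒ L = L₀·Dx.
L = (3780 + 2592·x + 5184·x^2)·Dx^2 + (369 + 2124·x + 3888·x^2 + 5184·x^3)·Dx^3 + (420 + 288·x + 576·x^2)·Dx^4 + (41 + 236·x + 432·x^2 + 576·x^3)·Dx^5  (order 5).
h: a_k = 0, 0, 7/2, -32/3, 593/24, -256/5, 6505/48, -8192/21, 749087/640, -32768/9, …
ICs: h(0) = 0, h′(0) = 0, h′′(0) = 7, h′′′(0) = -64, h′′′′(0) = 593.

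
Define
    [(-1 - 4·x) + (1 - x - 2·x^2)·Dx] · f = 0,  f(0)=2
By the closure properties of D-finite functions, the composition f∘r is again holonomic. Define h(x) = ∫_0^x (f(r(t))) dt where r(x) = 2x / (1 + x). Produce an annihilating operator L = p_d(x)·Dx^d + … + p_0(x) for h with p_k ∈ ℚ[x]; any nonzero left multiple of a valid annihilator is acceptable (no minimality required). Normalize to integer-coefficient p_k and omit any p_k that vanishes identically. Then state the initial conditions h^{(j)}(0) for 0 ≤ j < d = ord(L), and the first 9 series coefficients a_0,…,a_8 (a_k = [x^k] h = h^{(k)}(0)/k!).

f: a_k = 2, 2, 6, 10, 22, 42, 86, 170, 342, …
Substitute x→r, Dx→(1/r')Dx; clear ⇒ L₀.
Integrate: L := L₀·Dx.
L = (2 + 18·x)·Dx + (-1 - x + 9·x^2 + 9·x^3)·Dx^2  (order 2).
h: a_k = 0, 2, 2, 20/3, 9, 36, 54, 1620/7, 729/2, …
ICs: h(0) = 0, h′(0) = 2.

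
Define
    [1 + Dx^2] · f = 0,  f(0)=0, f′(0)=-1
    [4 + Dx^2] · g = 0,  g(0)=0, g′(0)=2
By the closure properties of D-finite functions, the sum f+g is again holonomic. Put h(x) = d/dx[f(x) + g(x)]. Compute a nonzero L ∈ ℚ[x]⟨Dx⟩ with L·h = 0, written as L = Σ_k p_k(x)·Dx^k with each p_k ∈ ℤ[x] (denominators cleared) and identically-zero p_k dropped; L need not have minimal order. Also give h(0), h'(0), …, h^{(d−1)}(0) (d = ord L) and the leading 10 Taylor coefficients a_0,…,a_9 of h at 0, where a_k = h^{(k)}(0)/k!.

L = 4 + 5·Dx^2 + Dx^4  (order 4).
h: a_k = 1, 0, -7/2, 0, 31/24, 0, -127/720, 0, 73/5760, 0, …
ICs: h(0) = 1, h′(0) = 0, h′′(0) = -7, h′′′(0) = 0.

f: a_k = 0, -1, 0, 1/6, 0, -1/120, 0, 1/5040, 0, -1/362880, …
g: a_k = 0, 2, 0, -4/3, 0, 4/15, 0, -8/315, 0, 4/2835, …
L₀ := lclm(L_f,L_g); ord L₀ ≤ 2+2.
h₀' ⇒ L via d/dx closure of L₀.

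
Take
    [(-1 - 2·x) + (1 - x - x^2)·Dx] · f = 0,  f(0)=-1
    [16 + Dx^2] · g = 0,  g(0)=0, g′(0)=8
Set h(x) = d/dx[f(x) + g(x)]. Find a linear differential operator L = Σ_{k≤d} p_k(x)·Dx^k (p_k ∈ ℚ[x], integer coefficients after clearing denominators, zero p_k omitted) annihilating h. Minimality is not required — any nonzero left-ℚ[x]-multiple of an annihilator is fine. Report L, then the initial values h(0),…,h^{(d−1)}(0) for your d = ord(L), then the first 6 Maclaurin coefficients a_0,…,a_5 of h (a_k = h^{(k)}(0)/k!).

L = (1472 + 2624·x + 2560·x^2 + 640·x^3 + 2240·x^4 + 2304·x^5 + 768·x^6) + (-272 - 112·x + 1008·x^2 - 160·x^3 - 800·x^4 + 576·x^5 + 896·x^6 + 256·x^7)·Dx + (92 + 164·x + 160·x^2 + 40·x^3 + 140·x^4 + 144·x^5 + 48·x^6)·Dx^2 + (-17 - 7·x + 63·x^2 - 10·x^3 - 50·x^4 + 36·x^5 + 56·x^6 + 16·x^7)·Dx^3  (order 3).
h: a_k = 7, -4, -73, -20, 136/3, -78, …
ICs: h(0) = 7, h′(0) = -4, h′′(0) = -146.

f: a_k = -1, -1, -2, -3, -5, -8, …
g: a_k = 0, 8, 0, -64/3, 0, 256/15, …
f+g: L₀ = lclm(L_f,L_g), ord ≤ 1+2.
Derive L from L₀ (diff closure).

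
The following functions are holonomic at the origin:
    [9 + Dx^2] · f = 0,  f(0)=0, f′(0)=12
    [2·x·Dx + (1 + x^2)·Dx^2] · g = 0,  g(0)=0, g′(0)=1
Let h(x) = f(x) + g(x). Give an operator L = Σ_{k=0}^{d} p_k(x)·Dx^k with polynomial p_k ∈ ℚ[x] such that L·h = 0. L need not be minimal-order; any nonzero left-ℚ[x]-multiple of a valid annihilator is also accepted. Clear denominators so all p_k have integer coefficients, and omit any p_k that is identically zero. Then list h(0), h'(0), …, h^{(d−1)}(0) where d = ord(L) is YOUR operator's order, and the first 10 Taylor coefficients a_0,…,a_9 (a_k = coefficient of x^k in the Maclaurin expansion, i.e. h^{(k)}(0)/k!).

f: a_k = 0, 12, 0, -18, 0, 81/10, 0, -243/140, 0, 243/1120, …
g: a_k = 0, 1, 0, -1/3, 0, 1/5, 0, -1/7, 0, 1/9, …
f+g: L₀ = lclm(L_f,L_g), ord ≤ 2+2.
L = (-54·x + 540·x^3 + 162·x^5)·Dx + (63 + 279·x^2 + 297·x^4 + 81·x^6)·Dx^2 + (-6·x + 60·x^3 + 18·x^5)·Dx^3 + (7 + 31·x^2 + 33·x^4 + 9·x^6)·Dx^4  (order 4).
h: a_k = 0, 13, 0, -55/3, 0, 83/10, 0, -263/140, 0, 3307/10080, …
ICs: h(0) = 0, h′(0) = 13, h′′(0) = 0, h′′′(0) = -110.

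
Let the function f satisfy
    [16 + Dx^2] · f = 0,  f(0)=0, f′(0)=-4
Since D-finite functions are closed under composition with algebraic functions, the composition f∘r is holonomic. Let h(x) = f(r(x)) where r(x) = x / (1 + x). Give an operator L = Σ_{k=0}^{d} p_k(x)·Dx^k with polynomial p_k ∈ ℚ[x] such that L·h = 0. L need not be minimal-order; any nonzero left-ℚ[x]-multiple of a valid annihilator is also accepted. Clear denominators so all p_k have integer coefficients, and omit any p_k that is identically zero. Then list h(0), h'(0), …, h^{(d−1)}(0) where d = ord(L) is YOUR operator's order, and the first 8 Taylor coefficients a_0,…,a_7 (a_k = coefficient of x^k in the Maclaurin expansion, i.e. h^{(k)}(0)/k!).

L = 16 + (2 + 6·x + 6·x^2 + 2·x^3)·Dx + (1 + 4·x + 6·x^2 + 4·x^3 + x^4)·Dx^2  (order 2).
h: a_k = 0, -4, 4, 20/3, -28, 772/15, -60, 9844/315, …
ICs: h(0) = 0, h′(0) = -4.

f: a_k = 0, -4, 0, 32/3, 0, -128/15, 0, 1024/315, …
Change of var in L_f (x↦r) gives L₀.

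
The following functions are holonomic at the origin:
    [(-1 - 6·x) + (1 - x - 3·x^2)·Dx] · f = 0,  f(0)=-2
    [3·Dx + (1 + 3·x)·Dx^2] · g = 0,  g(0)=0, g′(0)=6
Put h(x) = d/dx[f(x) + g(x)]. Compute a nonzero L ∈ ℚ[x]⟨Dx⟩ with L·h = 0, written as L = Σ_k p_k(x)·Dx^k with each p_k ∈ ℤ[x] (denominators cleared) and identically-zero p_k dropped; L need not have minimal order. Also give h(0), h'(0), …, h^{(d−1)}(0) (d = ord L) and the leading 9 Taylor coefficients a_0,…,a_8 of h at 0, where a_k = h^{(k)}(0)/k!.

L = (270 + 1422·x + 3780·x^2 + 2916·x^3 + 2916·x^4) + (24 + 468·x + 2736·x^2 + 5616·x^3 + 5994·x^4 + 4860·x^5)·Dx + (-11 - 79·x - 129·x^2 + 171·x^3 + 783·x^4 + 1377·x^5 + 972·x^6)·Dx^2  (order 2).
h: a_k = 4, -34, 12, -314, 86, -2622, 1336, -21250, 18504, …
ICs: h(0) = 4, h′(0) = -34.

f: a_k = -2, -2, -8, -14, -38, -80, -194, -434, -1016, …
g: a_k = 0, 6, -9, 18, -81/2, 486/5, -243, 4374/7, -6561/4, …
L₀ := lclm(L_f,L_g); ord L₀ ≤ 1+2.
h=h₀': d/dx-closure on L₀ ⇒ L.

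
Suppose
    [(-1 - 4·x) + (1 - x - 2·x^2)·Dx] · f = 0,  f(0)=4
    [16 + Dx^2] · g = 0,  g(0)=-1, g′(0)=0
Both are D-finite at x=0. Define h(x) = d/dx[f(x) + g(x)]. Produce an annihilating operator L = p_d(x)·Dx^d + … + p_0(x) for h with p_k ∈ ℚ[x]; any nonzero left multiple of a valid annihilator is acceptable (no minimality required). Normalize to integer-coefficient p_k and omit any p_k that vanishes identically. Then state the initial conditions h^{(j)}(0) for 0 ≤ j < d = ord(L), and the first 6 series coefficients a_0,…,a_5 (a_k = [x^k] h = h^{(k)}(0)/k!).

f: a_k = 4, 4, 12, 20, 44, 84, …
g: a_k = -1, 0, 8, 0, -32/3, 0, …
L₀ := lclm(L_f,L_g); ord L₀ ≤ 1+2.
h=h₀': d/dx-closure on L₀ ⇒ L.
L = (2880 + 9600·x + 20736·x^2 + 7680·x^3 + 15360·x^4 + 18432·x^5 + 12288·x^6) + (-368 - 1040·x + 2400·x^2 + 2048·x^3 - 2560·x^4 + 1536·x^5 + 7168·x^6 + 4096·x^7)·Dx + (180 + 600·x + 1296·x^2 + 480·x^3 + 960·x^4 + 1152·x^5 + 768·x^6)·Dx^2 + (-23 - 65·x + 150·x^2 + 128·x^3 - 160·x^4 + 96·x^5 + 448·x^6 + 256·x^7)·Dx^3  (order 3).
h: a_k = 4, 40, 60, 400/3, 420, 15992/15, …
ICs: h(0) = 4, h′(0) = 40, h′′(0) = 120.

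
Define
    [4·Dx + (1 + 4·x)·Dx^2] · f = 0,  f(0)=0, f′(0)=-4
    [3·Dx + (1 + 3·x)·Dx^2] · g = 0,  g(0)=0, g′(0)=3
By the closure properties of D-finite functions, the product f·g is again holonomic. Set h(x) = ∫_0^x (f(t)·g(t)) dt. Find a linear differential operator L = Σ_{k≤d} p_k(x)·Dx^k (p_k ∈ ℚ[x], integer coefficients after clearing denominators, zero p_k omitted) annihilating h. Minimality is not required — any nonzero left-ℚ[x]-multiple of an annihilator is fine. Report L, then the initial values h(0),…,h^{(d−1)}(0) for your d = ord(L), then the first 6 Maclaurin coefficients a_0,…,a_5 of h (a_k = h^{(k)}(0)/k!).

L = (600 + 4032·x + 6912·x^2)·Dx^2 + (854 + 8808·x + 30240·x^2 + 34560·x^3)·Dx^3 + (172 + 2380·x + 12312·x^2 + 28224·x^3 + 24192·x^4)·Dx^4 + (7 + 122·x + 847·x^2 + 2928·x^3 + 5040·x^4 + 3456·x^5)·Dx^5  (order 5).
h: a_k = 0, 0, 0, -4, 21/2, -136/5, …
ICs: h(0) = 0, h′(0) = 0, h′′(0) = 0, h′′′(0) = -24, h′′′′(0) = 252.

f: a_k = 0, -4, 8, -64/3, 64, -1024/5, …
g: a_k = 0, 3, -9/2, 9, -81/4, 243/5, …
Sym-product of L_f,L_g gives L₀ (≤ ord 4).
h=∫h₀ ⇒ L = L₀·Dx.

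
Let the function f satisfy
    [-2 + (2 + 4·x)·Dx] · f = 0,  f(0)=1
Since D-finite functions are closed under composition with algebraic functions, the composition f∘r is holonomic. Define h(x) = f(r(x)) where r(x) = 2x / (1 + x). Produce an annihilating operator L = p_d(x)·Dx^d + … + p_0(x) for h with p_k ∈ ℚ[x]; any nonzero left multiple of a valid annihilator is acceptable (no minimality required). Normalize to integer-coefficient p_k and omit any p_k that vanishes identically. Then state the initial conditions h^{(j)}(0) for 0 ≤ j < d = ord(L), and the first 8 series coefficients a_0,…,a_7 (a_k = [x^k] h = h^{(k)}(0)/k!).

L = -2 + (1 + 6·x + 5·x^2)·Dx  (order 1).
h: a_k = 1, 2, -4, 10, -30, 102, -376, 1462, …
ICs: h(0) = 1.

f: a_k = 1, 1, -1/2, 1/2, -5/8, 7/8, -21/16, 33/16, …
Change of var in L_f (x↦r) gives L₀.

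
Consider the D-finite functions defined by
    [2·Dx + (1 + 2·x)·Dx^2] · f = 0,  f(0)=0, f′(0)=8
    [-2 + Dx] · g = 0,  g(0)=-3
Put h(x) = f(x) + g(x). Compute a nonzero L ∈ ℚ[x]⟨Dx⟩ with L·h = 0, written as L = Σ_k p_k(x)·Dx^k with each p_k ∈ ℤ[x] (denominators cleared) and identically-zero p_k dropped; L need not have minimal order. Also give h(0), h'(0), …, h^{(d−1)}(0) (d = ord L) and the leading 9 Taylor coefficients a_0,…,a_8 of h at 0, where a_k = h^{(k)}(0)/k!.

f: a_k = 0, 8, -8, 32/3, -16, 128/5, -128/3, 512/7, -128, …
g: a_k = -3, -6, -6, -4, -2, -4/5, -4/15, -8/105, -2/105, …
L₀ := lclm(L_f,L_g); ord L₀ ≤ 2+1.
L = (-6 - 4·x)·Dx + (1 - 4·x - 4·x^2)·Dx^2 + (1 + 3·x + 2·x^2)·Dx^3  (order 3).
h: a_k = -3, 2, -14, 20/3, -18, 124/5, -644/15, 1096/15, -13442/105, …
ICs: h(0) = -3, h′(0) = 2, h′′(0) = -28.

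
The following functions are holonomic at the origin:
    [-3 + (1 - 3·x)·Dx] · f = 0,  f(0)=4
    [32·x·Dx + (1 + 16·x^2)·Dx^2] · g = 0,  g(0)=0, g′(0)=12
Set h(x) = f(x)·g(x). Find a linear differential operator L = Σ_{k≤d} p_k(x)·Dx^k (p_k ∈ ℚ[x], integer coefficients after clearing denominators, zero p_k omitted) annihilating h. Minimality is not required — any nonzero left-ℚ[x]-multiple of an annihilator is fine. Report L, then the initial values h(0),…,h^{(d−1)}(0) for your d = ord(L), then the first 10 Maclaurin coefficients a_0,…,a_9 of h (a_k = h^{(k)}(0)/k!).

f: a_k = 4, 12, 36, 108, 324, 972, 2916, 8748, 26244, 78732, …
g: a_k = 0, 12, 0, -64, 0, 3072/5, 0, -49152/7, 0, 262144/3, …
Product ⇒ symmetric product L₀, ord ≤ 2.
L = 96·x + (6 - 32·x + 192·x^2)·Dx + (-1 + 3·x - 16·x^2 + 48·x^3)·Dx^2  (order 2).
h: a_k = 0, 48, 144, 176, 528, 20208/5, 60624/5, 290064/35, 870192/35, 44531888/105, …
ICs: h(0) = 0, h′(0) = 48.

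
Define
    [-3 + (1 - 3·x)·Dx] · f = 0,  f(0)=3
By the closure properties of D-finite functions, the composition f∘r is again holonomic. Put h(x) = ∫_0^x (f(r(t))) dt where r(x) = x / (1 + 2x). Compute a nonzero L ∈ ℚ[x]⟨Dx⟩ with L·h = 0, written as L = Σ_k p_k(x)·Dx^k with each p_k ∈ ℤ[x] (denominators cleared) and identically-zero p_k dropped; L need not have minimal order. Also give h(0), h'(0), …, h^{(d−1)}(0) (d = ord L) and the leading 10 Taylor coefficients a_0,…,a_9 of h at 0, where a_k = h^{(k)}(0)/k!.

L = 3·Dx + (-1 - x + 2·x^2)·Dx^2  (order 2).
h: a_k = 0, 3, 9/2, 3, 9/4, 9/5, 3/2, 9/7, 9/8, 1, …
ICs: h(0) = 0, h′(0) = 3.

f: a_k = 3, 9, 27, 81, 243, 729, 2187, 6561, 19683, 59049, …
L₀ from L_f via x↦r, Dx↦r'^{-1}Dx.
Integrate: L := L₀·Dx.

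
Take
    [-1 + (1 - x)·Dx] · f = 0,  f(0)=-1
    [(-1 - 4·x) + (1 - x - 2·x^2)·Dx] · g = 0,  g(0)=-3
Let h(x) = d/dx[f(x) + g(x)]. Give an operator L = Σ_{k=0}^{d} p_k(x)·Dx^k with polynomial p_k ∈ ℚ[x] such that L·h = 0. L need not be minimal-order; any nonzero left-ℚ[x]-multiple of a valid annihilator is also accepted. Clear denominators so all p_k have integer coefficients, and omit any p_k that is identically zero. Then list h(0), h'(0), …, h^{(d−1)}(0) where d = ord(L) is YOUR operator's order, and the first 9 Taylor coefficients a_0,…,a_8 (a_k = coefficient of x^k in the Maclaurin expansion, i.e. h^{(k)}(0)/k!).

L = (-6 - 48·x - 96·x^3 + 24·x^4) + (6 + 18·x - 12·x^2 + 24·x^3 - 90·x^4 + 24·x^5)·Dx + (-1 + 2·x - 5·x^2 + 12·x^3 + 2·x^4 - 14·x^5 + 4·x^6)·Dx^2  (order 2).
h: a_k = -4, -20, -48, -136, -320, -780, -1792, -4112, -9216, …
ICs: h(0) = -4, h′(0) = -20.

f: a_k = -1, -1, -1, -1, -1, -1, -1, -1, -1, …
g: a_k = -3, -3, -9, -15, -33, -63, -129, -255, -513, …
f+g: L₀ = lclm(L_f,L_g), ord ≤ 1+1.
h=h₀': d/dx-closure on L₀ ⇒ L.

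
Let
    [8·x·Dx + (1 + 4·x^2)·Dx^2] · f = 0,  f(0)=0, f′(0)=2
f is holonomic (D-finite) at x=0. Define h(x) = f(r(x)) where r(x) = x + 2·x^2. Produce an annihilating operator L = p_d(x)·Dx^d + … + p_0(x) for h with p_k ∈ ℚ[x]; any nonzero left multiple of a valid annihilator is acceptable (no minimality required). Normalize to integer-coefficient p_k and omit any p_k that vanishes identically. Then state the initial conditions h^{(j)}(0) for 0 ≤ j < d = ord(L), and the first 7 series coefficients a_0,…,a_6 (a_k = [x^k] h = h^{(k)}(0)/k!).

f: a_k = 0, 2, 0, -8/3, 0, 32/5, 0, …
Change of var in L_f (x↦r) gives L₀.
L = (-4 + 8·x + 64·x^2 + 192·x^3 + 192·x^4)·Dx + (1 + 4·x + 4·x^2 + 32·x^3 + 80·x^4 + 64·x^5)·Dx^2  (order 2).
h: a_k = 0, 2, 4, -8/3, -16, -128/5, 128/3, …
ICs: h(0) = 0, h′(0) = 2.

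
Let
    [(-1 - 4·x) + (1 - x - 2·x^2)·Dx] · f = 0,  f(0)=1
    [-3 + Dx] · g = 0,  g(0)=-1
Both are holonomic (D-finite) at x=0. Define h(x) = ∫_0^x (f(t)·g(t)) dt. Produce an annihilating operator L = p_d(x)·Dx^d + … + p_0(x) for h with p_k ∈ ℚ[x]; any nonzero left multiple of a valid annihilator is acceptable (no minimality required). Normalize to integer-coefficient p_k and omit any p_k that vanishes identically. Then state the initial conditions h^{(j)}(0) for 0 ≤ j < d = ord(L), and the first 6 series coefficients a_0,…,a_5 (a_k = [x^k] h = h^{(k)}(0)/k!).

f: a_k = 1, 1, 3, 5, 11, 21, …
g: a_k = -1, -3, -9/2, -9/2, -27/8, -81/40, …
Sym-product of L_f,L_g gives L₀ (≤ ord 1).
h=∫₀ˣh₀: take L = L₀·Dx.
L = (4 + x - 6·x^2)·Dx + (-1 + x + 2·x^2)·Dx^2  (order 2).
h: a_k = 0, -1, -2, -7/2, -23/4, -379/40, …
ICs: h(0) = 0, h′(0) = -1.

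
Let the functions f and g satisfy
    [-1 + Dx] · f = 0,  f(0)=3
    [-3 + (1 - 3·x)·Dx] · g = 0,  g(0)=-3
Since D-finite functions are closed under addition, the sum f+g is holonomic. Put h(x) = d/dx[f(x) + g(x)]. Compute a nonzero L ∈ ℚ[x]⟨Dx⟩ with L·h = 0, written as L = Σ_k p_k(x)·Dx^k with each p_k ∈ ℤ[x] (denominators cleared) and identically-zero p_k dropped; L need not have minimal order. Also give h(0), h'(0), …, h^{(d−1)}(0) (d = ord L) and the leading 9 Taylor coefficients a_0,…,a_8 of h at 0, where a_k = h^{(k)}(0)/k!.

f: a_k = 3, 3, 3/2, 1/2, 1/8, 1/40, 1/240, 1/1680, 1/13440, …
g: a_k = -3, -9, -27, -81, -243, -729, -2187, -6561, -19683, …
Sum ⇒ L₀ = lclm(L_f,L_g) in ℚ(x)⟨Dx⟩.
Derive L from L₀ (diff closure).
L = (48 + 18·x) + (-53 - 6·x + 9·x^2)·Dx + (5 - 12·x - 9·x^2)·Dx^2  (order 2).
h: a_k = -6, -51, -483/2, -1943/2, -29159/8, -524879/40, -11022479/240, -264539519/1680, -7142567039/13440, …
ICs: h(0) = -6, h′(0) = -51.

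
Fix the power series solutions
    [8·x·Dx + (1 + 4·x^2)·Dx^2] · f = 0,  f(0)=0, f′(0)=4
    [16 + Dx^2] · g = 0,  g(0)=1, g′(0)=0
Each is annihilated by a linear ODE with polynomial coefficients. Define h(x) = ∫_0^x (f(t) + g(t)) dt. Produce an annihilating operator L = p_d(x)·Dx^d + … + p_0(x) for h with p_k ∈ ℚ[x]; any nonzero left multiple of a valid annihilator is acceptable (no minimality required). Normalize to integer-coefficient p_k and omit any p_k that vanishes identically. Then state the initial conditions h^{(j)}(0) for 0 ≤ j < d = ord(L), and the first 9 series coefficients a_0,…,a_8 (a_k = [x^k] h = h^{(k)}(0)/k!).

L = (-512·x + 5120·x^3 + 4096·x^5)·Dx^2 + (16 + 512·x^2 + 2304·x^4 + 2048·x^6)·Dx^3 + (-32·x + 320·x^3 + 256·x^5)·Dx^4 + (1 + 32·x^2 + 144·x^4 + 128·x^6)·Dx^5  (order 5).
h: a_k = 0, 1, 2, -8/3, -4/3, 32/15, 32/15, -256/315, -32/7, …
ICs: h(0) = 0, h′(0) = 1, h′′(0) = 4, h′′′(0) = -16, h′′′′(0) = -32.

f: a_k = 0, 4, 0, -16/3, 0, 64/5, 0, -256/7, 0, …
g: a_k = 1, 0, -8, 0, 32/3, 0, -256/45, 0, 512/315, …
Weyl lclm of L_f,L_g ⇒ L₀ (ord ≤ 4).
h=∫h₀ ⇒ L = L₀·Dx.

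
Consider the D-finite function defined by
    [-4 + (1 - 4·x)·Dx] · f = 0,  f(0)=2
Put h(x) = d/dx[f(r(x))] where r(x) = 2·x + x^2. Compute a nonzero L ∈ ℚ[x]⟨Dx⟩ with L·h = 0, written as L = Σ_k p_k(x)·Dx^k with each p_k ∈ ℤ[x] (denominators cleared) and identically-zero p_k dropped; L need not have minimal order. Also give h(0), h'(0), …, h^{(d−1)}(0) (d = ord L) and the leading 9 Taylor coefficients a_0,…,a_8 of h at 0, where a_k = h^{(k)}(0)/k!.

L = (17 + 24·x + 12·x^2) + (-1 + 7·x + 12·x^2 + 4·x^3)·Dx  (order 1).
h: a_k = 16, 272, 3456, 39040, 413440, 4203264, 41545728, 402264064, 3834040320, …
ICs: h(0) = 16.

f: a_k = 2, 8, 32, 128, 512, 2048, 8192, 32768, 131072, …
h₀=f(r): pull back L_f along r ⇒ L₀.
h=h₀': d/dx-closure on L₀ ⇒ L.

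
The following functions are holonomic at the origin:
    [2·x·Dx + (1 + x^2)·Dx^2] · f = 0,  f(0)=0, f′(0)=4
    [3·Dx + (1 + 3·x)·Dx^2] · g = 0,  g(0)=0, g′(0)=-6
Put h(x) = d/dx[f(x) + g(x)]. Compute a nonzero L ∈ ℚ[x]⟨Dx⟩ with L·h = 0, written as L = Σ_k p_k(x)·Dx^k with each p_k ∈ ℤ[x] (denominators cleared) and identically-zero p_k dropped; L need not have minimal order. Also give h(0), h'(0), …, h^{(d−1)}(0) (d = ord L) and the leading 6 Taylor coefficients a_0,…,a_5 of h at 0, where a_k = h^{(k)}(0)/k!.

L = (-6 - 54·x + 18·x^2 + 18·x^3) + (-20 - 12·x - 48·x^2 + 36·x^3 + 36·x^4)·Dx + (-3 - 7·x + 6·x^2 + 2·x^3 + 9·x^4 + 9·x^5)·Dx^2  (order 2).
h: a_k = -2, 18, -58, 162, -482, 1458, …
ICs: h(0) = -2, h′(0) = 18.

f: a_k = 0, 4, 0, -4/3, 0, 4/5, …
g: a_k = 0, -6, 9, -18, 81/2, -486/5, …
L₀ := lclm(L_f,L_g); ord L₀ ≤ 2+2.
Derive L from L₀ (diff closure).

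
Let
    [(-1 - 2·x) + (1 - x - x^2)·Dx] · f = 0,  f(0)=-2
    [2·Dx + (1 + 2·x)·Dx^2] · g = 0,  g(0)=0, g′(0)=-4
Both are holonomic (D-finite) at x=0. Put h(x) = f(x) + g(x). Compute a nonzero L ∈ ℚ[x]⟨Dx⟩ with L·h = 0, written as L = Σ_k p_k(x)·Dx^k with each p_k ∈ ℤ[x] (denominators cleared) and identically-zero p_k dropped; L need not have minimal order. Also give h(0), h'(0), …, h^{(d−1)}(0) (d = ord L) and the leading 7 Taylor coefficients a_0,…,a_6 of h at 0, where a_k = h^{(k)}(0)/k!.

f: a_k = -2, -2, -4, -6, -10, -16, -26, …
g: a_k = 0, -4, 4, -16/3, 8, -64/5, 64/3, …
h₀=f+g: left-lcm gives L₀, ord ≤ 3.
L = (34 + 92·x + 116·x^2 + 48·x^3 + 24·x^4)·Dx + (5 + 60·x + 170·x^2 + 180·x^3 + 100·x^4 + 40·x^5)·Dx^2 + (-3 - 11·x - 5·x^2 + 20·x^3 + 30·x^4 + 24·x^5 + 8·x^6)·Dx^3  (order 3).
h: a_k = -2, -6, 0, -34/3, -2, -144/5, -14/3, …
ICs: h(0) = -2, h′(0) = -6, h′′(0) = 0.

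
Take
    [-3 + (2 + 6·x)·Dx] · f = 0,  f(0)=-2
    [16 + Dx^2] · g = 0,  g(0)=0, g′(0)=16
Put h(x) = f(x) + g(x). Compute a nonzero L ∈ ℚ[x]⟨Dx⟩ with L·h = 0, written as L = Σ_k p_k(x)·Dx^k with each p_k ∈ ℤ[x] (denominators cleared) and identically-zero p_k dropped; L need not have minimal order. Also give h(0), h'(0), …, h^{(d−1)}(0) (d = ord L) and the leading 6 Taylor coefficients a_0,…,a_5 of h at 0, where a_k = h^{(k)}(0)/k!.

f: a_k = -2, -3, 9/4, -27/8, 405/64, -1701/128, …
g: a_k = 0, 16, 0, -128/3, 0, 512/15, …
L₀ := lclm(L_f,L_g); ord L₀ ≤ 1+2.
L = (-4368 - 18432·x - 27648·x^2) + (1760 + 17568·x + 55296·x^2 + 55296·x^3)·Dx + (-273 - 1152·x - 1728·x^2)·Dx^2 + (110 + 1098·x + 3456·x^2 + 3456·x^3)·Dx^3  (order 3).
h: a_k = -2, 13, 9/4, -1105/24, 405/64, 40021/1920, …
ICs: h(0) = -2, h′(0) = 13, h′′(0) = 9/2.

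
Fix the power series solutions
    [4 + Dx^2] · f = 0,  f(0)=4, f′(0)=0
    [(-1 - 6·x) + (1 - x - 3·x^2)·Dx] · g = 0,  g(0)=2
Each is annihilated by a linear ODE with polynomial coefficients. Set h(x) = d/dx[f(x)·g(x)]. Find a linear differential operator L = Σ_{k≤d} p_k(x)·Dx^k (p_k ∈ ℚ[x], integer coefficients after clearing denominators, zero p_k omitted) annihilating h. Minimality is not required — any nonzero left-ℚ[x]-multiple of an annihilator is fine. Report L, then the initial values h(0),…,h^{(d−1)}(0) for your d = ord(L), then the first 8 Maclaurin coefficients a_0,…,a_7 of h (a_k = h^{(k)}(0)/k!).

L = (10 - 16·x - 40·x^2 + 48·x^3 + 72·x^4) + (5 + 34·x + 36·x^2 + 72·x^3)·Dx + (-1 - x - x^2 + 12·x^3 + 18·x^4)·Dx^2  (order 2).
h: a_k = 8, 32, 120, 1120/3, 3200/3, 44336/15, 356776/45, 1315712/63, …
ICs: h(0) = 8, h′(0) = 32.

f: a_k = 4, 0, -8, 0, 8/3, 0, -16/45, 0, …
g: a_k = 2, 2, 8, 14, 38, 80, 194, 434, …
Sym-product of L_f,L_g gives L₀ (≤ ord 2).
Differentiate: ansatz ord ≤ ord L₀ ⇒ L.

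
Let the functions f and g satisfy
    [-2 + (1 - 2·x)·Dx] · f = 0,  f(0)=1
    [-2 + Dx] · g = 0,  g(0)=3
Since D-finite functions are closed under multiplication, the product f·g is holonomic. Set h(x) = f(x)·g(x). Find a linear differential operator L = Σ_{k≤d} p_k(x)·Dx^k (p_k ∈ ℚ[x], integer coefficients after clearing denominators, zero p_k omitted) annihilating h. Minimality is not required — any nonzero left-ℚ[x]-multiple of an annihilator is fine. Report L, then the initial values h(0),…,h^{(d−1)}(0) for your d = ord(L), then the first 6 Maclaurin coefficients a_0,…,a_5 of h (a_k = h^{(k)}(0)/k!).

f: a_k = 1, 2, 4, 8, 16, 32, …
g: a_k = 3, 6, 6, 4, 2, 4/5, …
Product ⇒ symmetric product L₀, ord ≤ 1.
L = (4 - 4·x) + (-1 + 2·x)·Dx  (order 1).
h: a_k = 3, 12, 30, 64, 130, 1304/5, …
ICs: h(0) = 3.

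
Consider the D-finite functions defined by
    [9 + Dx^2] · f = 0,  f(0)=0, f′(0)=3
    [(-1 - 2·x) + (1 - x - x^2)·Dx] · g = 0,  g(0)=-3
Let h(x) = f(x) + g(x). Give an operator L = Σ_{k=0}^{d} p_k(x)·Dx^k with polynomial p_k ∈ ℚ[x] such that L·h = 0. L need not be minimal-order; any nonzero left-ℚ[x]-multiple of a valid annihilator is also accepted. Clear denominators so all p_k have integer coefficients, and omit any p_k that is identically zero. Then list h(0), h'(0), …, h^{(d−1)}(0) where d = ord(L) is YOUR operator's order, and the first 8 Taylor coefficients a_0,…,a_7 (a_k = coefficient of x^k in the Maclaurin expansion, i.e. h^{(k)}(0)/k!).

L = (-243 - 432·x + 81·x^2 - 216·x^3 - 405·x^4 - 162·x^5) + (117 - 225·x - 36·x^2 + 297·x^3 - 54·x^4 - 243·x^5 - 81·x^6)·Dx + (-27 - 48·x + 9·x^2 - 24·x^3 - 45·x^4 - 18·x^5)·Dx^2 + (13 - 25·x - 4·x^2 + 33·x^3 - 6·x^4 - 27·x^5 - 9·x^6)·Dx^3  (order 3).
h: a_k = -3, 0, -6, -27/2, -15, -879/40, -39, -35523/560, …
ICs: h(0) = -3, h′(0) = 0, h′′(0) = -12.

f: a_k = 0, 3, 0, -9/2, 0, 81/40, 0, -243/560, …
g: a_k = -3, -3, -6, -9, -15, -24, -39, -63, …
L₀ := lclm(L_f,L_g); ord L₀ ≤ 2+1.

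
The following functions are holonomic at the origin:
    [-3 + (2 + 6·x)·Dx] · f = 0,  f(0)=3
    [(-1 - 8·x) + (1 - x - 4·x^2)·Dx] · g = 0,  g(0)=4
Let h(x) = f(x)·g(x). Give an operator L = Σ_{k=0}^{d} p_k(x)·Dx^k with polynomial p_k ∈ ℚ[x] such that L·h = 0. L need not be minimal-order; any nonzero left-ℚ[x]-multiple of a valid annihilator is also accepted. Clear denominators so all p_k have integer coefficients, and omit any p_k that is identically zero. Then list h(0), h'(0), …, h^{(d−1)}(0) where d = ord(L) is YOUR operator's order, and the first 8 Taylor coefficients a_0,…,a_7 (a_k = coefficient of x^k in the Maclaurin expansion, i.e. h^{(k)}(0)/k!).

f: a_k = 3, 9/2, -27/8, 81/16, -1215/128, 5103/256, -45927/1024, 216513/2048, …
g: a_k = 4, 4, 20, 36, 116, 260, 724, 1764, …
h₀=f·g: eliminate ⇒ L₀, order ≤ 1·1.
L = (5 + 19·x + 36·x^2) + (-2 - 4·x + 14·x^2 + 24·x^3)·Dx  (order 1).
h: a_k = 12, 30, 129/2, 819/4, 13593/32, 84705/64, 727869/256, 4382811/512, …
ICs: h(0) = 12.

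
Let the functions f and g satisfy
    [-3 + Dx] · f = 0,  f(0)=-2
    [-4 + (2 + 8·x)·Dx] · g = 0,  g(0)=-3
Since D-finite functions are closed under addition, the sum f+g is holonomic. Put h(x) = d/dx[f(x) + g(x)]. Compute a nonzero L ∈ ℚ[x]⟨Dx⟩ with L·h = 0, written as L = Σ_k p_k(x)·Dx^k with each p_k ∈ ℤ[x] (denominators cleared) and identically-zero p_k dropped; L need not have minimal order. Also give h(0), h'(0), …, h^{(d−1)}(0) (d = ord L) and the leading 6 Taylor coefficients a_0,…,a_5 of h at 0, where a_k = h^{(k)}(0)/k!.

L = (-54 - 72·x) + (3 - 72·x - 144·x^2)·Dx + (5 + 32·x + 48·x^2)·Dx^2  (order 2).
h: a_k = -12, -6, -63, 93, -1761/4, 29997/20, …
ICs: h(0) = -12, h′(0) = -6.

f: a_k = -2, -6, -9, -9, -27/4, -81/20, …
g: a_k = -3, -6, 6, -12, 30, -84, …
h₀=f+g: left-lcm gives L₀, ord ≤ 2.
h₀' ⇒ L via d/dx closure of L₀.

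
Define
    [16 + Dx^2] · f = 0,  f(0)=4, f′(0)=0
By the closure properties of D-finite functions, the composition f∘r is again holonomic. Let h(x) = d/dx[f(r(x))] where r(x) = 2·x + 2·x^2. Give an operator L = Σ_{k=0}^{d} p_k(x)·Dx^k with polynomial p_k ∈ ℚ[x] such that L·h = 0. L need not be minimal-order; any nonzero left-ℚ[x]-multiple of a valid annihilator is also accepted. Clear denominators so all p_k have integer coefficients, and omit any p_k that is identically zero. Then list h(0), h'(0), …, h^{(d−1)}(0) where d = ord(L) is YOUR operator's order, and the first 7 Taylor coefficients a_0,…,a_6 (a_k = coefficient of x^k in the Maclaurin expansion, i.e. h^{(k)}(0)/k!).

f: a_k = 4, 0, -32, 0, 128/3, 0, -1024/45, …
Substitute x→r, Dx→(1/r')Dx; clear ⇒ L₀.
h₀' ⇒ L via d/dx closure of L₀.
L = (76 + 512·x + 1536·x^2 + 2048·x^3 + 1024·x^4) + (-6 - 12·x)·Dx + (1 + 4·x + 4·x^2)·Dx^2  (order 2).
h: a_k = 0, -256, -768, 6656/3, 40960/3, 237568/15, -630784/15, …
ICs: h(0) = 0, h′(0) = -256.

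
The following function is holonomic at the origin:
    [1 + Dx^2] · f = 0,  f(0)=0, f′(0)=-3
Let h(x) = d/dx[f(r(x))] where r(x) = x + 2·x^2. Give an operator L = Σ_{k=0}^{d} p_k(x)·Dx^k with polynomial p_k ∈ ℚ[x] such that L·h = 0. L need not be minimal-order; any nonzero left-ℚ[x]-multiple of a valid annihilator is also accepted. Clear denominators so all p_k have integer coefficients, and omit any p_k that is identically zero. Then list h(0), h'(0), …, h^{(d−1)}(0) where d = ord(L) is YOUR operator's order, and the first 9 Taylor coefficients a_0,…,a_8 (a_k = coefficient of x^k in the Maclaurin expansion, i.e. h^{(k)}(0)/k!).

f: a_k = 0, -3, 0, 1/2, 0, -1/40, 0, 1/1680, 0, …
L₀ from L_f via x↦r, Dx↦r'^{-1}Dx.
Derive L from L₀ (diff closure).
L = (49 + 16·x + 96·x^2 + 256·x^3 + 256·x^4) + (-12 - 48·x)·Dx + (1 + 8·x + 16·x^2)·Dx^2  (order 2).
h: a_k = -3, -12, 3/2, 12, 239/8, 45/2, -1679/240, -239/15, -235873/13440, …
ICs: h(0) = -3, h′(0) = -12.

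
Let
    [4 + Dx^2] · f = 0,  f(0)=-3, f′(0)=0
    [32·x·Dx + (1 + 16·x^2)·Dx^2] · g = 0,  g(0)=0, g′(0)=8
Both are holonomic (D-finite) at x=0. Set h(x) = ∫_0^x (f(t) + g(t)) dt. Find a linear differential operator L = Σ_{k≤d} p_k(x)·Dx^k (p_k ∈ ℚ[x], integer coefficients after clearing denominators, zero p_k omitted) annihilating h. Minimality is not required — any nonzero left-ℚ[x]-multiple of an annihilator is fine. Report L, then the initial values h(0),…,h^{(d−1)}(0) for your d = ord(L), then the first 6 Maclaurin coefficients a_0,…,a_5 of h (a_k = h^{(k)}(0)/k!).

L = (-6016·x + 102400·x^3 + 32768·x^5)·Dx^2 + (-28 + 1216·x^2 + 27648·x^4 + 16384·x^6)·Dx^3 + (-1504·x + 25600·x^3 + 8192·x^5)·Dx^4 + (-7 + 304·x^2 + 6912·x^4 + 4096·x^6)·Dx^5  (order 5).
h: a_k = 0, -3, 4, 2, -32/3, -2/5, …
ICs: h(0) = 0, h′(0) = -3, h′′(0) = 8, h′′′(0) = 12, h′′′′(0) = -256.

f: a_k = -3, 0, 6, 0, -2, 0, …
g: a_k = 0, 8, 0, -128/3, 0, 2048/5, …
Weyl lclm of L_f,L_g ⇒ L₀ (ord ≤ 4).
h=∫h₀ ⇒ L = L₀·Dx.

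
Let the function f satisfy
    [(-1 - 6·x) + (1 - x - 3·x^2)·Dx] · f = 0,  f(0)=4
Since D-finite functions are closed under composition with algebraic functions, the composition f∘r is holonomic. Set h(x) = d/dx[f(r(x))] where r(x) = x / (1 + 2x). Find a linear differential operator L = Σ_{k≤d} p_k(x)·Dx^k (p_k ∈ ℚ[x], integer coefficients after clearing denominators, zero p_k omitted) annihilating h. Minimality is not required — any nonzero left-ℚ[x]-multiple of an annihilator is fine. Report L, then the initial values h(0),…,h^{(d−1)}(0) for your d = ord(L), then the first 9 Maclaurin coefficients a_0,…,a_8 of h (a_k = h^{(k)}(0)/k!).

L = (4 + 6·x + 30·x^2 + 32·x^3) + (-1 - 13·x - 45·x^2 - 38·x^3 + 16·x^4)·Dx  (order 1).
h: a_k = 4, 16, -60, 272, -1120, 4440, -17108, 64576, -239940, …
ICs: h(0) = 4.

f: a_k = 4, 4, 16, 28, 76, 160, 388, 868, 2032, …
h₀=f(r): pull back L_f along r ⇒ L₀.
h₀' ⇒ L via d/dx closure of L₀.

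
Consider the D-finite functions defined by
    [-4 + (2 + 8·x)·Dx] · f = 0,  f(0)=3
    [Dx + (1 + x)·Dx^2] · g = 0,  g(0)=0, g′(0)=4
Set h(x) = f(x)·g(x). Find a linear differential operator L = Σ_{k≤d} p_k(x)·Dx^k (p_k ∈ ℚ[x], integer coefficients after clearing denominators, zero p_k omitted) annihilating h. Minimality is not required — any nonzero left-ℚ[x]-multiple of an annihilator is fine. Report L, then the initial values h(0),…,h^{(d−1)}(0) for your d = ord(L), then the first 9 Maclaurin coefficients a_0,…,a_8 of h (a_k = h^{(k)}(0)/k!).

f: a_k = 3, 6, -6, 12, -30, 84, -252, 792, -2574, …
g: a_k = 0, 4, -2, 4/3, -1, 4/5, -2/3, 4/7, -1/2, …
h₀=f·g: eliminate ⇒ L₀, order ≤ 1·2.
L = (10 + 4·x) + (-3 - 12·x)·Dx + (1 + 9·x + 24·x^2 + 16·x^3)·Dx^2  (order 2).
h: a_k = 0, 12, 18, -32, 65, -778/5, 2104/5, -43228/35, 268067/70, …
ICs: h(0) = 0, h′(0) = 12.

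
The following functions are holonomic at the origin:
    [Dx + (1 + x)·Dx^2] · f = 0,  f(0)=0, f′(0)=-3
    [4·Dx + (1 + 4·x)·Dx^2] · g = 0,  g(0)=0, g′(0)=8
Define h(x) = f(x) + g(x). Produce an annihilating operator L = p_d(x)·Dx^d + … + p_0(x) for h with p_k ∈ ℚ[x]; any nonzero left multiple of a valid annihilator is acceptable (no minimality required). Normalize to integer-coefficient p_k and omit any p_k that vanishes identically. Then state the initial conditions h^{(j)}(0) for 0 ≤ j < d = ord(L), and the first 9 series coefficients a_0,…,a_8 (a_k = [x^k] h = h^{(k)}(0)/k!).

f: a_k = 0, -3, 3/2, -1, 3/4, -3/5, 1/2, -3/7, 3/8, …
g: a_k = 0, 8, -16, 128/3, -128, 2048/5, -4096/3, 32768/7, -16384, …
h₀=f+g: left-lcm gives L₀, ord ≤ 4.
L = 8·Dx + (10 + 16·x)·Dx^2 + (1 + 5·x + 4·x^2)·Dx^3  (order 3).
h: a_k = 0, 5, -29/2, 125/3, -509/4, 409, -8189/6, 32765/7, -131069/8, …
ICs: h(0) = 0, h′(0) = 5, h′′(0) = -29.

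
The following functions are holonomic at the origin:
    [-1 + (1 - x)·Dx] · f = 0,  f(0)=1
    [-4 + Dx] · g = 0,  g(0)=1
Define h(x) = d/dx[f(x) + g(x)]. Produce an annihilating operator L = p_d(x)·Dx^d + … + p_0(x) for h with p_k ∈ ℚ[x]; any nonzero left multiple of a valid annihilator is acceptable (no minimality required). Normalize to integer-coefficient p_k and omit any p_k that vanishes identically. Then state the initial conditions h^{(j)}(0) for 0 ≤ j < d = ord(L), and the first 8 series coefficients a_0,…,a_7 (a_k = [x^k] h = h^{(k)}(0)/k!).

L = (-4 + 16·x) + (5 - 16·x + 8·x^2)·Dx + (-1 + 3·x - 2·x^2)·Dx^2  (order 2).
h: a_k = 5, 18, 35, 140/3, 143/3, 602/15, 1339/45, 6616/315, …
ICs: h(0) = 5, h′(0) = 18.

f: a_k = 1, 1, 1, 1, 1, 1, 1, 1, …
g: a_k = 1, 4, 8, 32/3, 32/3, 128/15, 256/45, 1024/315, …
Sum ⇒ L₀ = lclm(L_f,L_g) in ℚ(x)⟨Dx⟩.
h=h₀': d/dx-closure on L₀ ⇒ L.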